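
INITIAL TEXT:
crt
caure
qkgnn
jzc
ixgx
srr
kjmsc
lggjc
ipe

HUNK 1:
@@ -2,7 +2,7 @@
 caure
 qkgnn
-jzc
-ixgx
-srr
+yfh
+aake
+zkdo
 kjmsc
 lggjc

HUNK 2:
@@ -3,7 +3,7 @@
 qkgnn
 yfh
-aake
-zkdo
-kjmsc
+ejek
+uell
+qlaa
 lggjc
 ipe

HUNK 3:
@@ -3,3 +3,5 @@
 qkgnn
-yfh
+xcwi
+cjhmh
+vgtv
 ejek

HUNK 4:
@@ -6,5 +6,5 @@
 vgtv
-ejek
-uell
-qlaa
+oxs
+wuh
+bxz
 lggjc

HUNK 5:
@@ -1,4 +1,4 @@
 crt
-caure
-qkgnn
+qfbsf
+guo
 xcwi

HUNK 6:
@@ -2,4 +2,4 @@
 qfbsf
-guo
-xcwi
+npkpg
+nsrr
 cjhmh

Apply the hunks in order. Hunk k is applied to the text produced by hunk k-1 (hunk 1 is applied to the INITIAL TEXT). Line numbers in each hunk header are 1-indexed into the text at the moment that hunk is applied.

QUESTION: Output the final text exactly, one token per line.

Hunk 1: at line 2 remove [jzc,ixgx,srr] add [yfh,aake,zkdo] -> 9 lines: crt caure qkgnn yfh aake zkdo kjmsc lggjc ipe
Hunk 2: at line 3 remove [aake,zkdo,kjmsc] add [ejek,uell,qlaa] -> 9 lines: crt caure qkgnn yfh ejek uell qlaa lggjc ipe
Hunk 3: at line 3 remove [yfh] add [xcwi,cjhmh,vgtv] -> 11 lines: crt caure qkgnn xcwi cjhmh vgtv ejek uell qlaa lggjc ipe
Hunk 4: at line 6 remove [ejek,uell,qlaa] add [oxs,wuh,bxz] -> 11 lines: crt caure qkgnn xcwi cjhmh vgtv oxs wuh bxz lggjc ipe
Hunk 5: at line 1 remove [caure,qkgnn] add [qfbsf,guo] -> 11 lines: crt qfbsf guo xcwi cjhmh vgtv oxs wuh bxz lggjc ipe
Hunk 6: at line 2 remove [guo,xcwi] add [npkpg,nsrr] -> 11 lines: crt qfbsf npkpg nsrr cjhmh vgtv oxs wuh bxz lggjc ipe

Answer: crt
qfbsf
npkpg
nsrr
cjhmh
vgtv
oxs
wuh
bxz
lggjc
ipe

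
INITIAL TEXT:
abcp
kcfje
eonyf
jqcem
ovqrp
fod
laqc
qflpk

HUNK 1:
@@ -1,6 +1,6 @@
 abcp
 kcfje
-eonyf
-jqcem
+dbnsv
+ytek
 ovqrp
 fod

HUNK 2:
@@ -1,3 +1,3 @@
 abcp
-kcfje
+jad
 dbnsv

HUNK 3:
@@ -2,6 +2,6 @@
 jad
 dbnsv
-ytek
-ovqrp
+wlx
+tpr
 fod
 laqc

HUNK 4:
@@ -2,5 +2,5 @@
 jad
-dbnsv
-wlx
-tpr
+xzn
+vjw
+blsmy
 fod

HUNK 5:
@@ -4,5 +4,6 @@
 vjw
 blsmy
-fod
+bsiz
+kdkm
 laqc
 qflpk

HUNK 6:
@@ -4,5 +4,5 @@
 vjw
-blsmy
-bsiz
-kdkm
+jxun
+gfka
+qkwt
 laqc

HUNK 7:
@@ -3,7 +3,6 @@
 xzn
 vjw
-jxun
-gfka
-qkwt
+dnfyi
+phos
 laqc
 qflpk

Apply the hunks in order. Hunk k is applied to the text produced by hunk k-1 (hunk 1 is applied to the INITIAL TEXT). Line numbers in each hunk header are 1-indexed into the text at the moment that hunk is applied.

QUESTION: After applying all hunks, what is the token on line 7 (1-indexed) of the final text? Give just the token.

Hunk 1: at line 1 remove [eonyf,jqcem] add [dbnsv,ytek] -> 8 lines: abcp kcfje dbnsv ytek ovqrp fod laqc qflpk
Hunk 2: at line 1 remove [kcfje] add [jad] -> 8 lines: abcp jad dbnsv ytek ovqrp fod laqc qflpk
Hunk 3: at line 2 remove [ytek,ovqrp] add [wlx,tpr] -> 8 lines: abcp jad dbnsv wlx tpr fod laqc qflpk
Hunk 4: at line 2 remove [dbnsv,wlx,tpr] add [xzn,vjw,blsmy] -> 8 lines: abcp jad xzn vjw blsmy fod laqc qflpk
Hunk 5: at line 4 remove [fod] add [bsiz,kdkm] -> 9 lines: abcp jad xzn vjw blsmy bsiz kdkm laqc qflpk
Hunk 6: at line 4 remove [blsmy,bsiz,kdkm] add [jxun,gfka,qkwt] -> 9 lines: abcp jad xzn vjw jxun gfka qkwt laqc qflpk
Hunk 7: at line 3 remove [jxun,gfka,qkwt] add [dnfyi,phos] -> 8 lines: abcp jad xzn vjw dnfyi phos laqc qflpk
Final line 7: laqc

Answer: laqc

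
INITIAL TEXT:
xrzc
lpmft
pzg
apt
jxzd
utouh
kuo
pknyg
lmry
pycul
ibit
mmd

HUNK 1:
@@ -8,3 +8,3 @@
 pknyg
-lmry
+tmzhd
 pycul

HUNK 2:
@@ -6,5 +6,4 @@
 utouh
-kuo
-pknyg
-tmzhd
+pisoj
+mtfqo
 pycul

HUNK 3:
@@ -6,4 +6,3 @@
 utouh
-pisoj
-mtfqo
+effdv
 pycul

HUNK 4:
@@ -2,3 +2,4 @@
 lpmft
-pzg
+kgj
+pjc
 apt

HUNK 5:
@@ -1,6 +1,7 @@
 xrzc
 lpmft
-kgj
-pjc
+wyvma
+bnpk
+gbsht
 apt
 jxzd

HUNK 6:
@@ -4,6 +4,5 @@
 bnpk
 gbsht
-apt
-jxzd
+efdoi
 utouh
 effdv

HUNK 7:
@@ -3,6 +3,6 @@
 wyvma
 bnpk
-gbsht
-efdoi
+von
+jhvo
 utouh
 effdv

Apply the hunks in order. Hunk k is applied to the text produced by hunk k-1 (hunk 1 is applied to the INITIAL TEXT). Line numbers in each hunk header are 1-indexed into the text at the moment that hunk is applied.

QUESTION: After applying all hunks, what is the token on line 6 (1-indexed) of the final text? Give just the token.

Hunk 1: at line 8 remove [lmry] add [tmzhd] -> 12 lines: xrzc lpmft pzg apt jxzd utouh kuo pknyg tmzhd pycul ibit mmd
Hunk 2: at line 6 remove [kuo,pknyg,tmzhd] add [pisoj,mtfqo] -> 11 lines: xrzc lpmft pzg apt jxzd utouh pisoj mtfqo pycul ibit mmd
Hunk 3: at line 6 remove [pisoj,mtfqo] add [effdv] -> 10 lines: xrzc lpmft pzg apt jxzd utouh effdv pycul ibit mmd
Hunk 4: at line 2 remove [pzg] add [kgj,pjc] -> 11 lines: xrzc lpmft kgj pjc apt jxzd utouh effdv pycul ibit mmd
Hunk 5: at line 1 remove [kgj,pjc] add [wyvma,bnpk,gbsht] -> 12 lines: xrzc lpmft wyvma bnpk gbsht apt jxzd utouh effdv pycul ibit mmd
Hunk 6: at line 4 remove [apt,jxzd] add [efdoi] -> 11 lines: xrzc lpmft wyvma bnpk gbsht efdoi utouh effdv pycul ibit mmd
Hunk 7: at line 3 remove [gbsht,efdoi] add [von,jhvo] -> 11 lines: xrzc lpmft wyvma bnpk von jhvo utouh effdv pycul ibit mmd
Final line 6: jhvo

Answer: jhvo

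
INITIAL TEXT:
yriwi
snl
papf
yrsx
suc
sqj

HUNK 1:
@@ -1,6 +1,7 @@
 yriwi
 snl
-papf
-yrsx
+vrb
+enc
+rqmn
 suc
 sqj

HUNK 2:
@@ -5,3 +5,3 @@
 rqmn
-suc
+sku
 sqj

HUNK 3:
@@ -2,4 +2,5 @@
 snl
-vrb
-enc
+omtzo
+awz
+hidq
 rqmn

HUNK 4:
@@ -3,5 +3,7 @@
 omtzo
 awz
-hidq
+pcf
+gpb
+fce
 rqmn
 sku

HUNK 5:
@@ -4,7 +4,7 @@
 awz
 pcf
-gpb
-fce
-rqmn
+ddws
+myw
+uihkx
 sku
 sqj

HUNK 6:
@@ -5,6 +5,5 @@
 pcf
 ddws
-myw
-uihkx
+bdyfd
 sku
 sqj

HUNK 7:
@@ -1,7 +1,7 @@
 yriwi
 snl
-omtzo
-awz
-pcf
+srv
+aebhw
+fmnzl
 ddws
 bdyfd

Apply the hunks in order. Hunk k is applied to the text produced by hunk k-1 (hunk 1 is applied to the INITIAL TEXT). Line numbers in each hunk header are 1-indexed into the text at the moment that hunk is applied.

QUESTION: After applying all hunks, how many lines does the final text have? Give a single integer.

Hunk 1: at line 1 remove [papf,yrsx] add [vrb,enc,rqmn] -> 7 lines: yriwi snl vrb enc rqmn suc sqj
Hunk 2: at line 5 remove [suc] add [sku] -> 7 lines: yriwi snl vrb enc rqmn sku sqj
Hunk 3: at line 2 remove [vrb,enc] add [omtzo,awz,hidq] -> 8 lines: yriwi snl omtzo awz hidq rqmn sku sqj
Hunk 4: at line 3 remove [hidq] add [pcf,gpb,fce] -> 10 lines: yriwi snl omtzo awz pcf gpb fce rqmn sku sqj
Hunk 5: at line 4 remove [gpb,fce,rqmn] add [ddws,myw,uihkx] -> 10 lines: yriwi snl omtzo awz pcf ddws myw uihkx sku sqj
Hunk 6: at line 5 remove [myw,uihkx] add [bdyfd] -> 9 lines: yriwi snl omtzo awz pcf ddws bdyfd sku sqj
Hunk 7: at line 1 remove [omtzo,awz,pcf] add [srv,aebhw,fmnzl] -> 9 lines: yriwi snl srv aebhw fmnzl ddws bdyfd sku sqj
Final line count: 9

Answer: 9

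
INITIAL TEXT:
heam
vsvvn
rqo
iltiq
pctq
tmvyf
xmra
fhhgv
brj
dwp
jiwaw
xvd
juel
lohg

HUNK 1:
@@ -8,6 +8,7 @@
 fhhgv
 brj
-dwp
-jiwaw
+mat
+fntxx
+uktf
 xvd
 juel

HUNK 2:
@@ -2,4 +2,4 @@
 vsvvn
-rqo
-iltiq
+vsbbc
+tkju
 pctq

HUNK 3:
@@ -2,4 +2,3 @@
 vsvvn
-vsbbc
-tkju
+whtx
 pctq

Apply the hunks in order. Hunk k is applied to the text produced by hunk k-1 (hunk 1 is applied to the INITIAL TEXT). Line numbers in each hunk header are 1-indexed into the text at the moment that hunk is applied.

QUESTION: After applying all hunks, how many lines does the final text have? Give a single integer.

Hunk 1: at line 8 remove [dwp,jiwaw] add [mat,fntxx,uktf] -> 15 lines: heam vsvvn rqo iltiq pctq tmvyf xmra fhhgv brj mat fntxx uktf xvd juel lohg
Hunk 2: at line 2 remove [rqo,iltiq] add [vsbbc,tkju] -> 15 lines: heam vsvvn vsbbc tkju pctq tmvyf xmra fhhgv brj mat fntxx uktf xvd juel lohg
Hunk 3: at line 2 remove [vsbbc,tkju] add [whtx] -> 14 lines: heam vsvvn whtx pctq tmvyf xmra fhhgv brj mat fntxx uktf xvd juel lohg
Final line count: 14

Answer: 14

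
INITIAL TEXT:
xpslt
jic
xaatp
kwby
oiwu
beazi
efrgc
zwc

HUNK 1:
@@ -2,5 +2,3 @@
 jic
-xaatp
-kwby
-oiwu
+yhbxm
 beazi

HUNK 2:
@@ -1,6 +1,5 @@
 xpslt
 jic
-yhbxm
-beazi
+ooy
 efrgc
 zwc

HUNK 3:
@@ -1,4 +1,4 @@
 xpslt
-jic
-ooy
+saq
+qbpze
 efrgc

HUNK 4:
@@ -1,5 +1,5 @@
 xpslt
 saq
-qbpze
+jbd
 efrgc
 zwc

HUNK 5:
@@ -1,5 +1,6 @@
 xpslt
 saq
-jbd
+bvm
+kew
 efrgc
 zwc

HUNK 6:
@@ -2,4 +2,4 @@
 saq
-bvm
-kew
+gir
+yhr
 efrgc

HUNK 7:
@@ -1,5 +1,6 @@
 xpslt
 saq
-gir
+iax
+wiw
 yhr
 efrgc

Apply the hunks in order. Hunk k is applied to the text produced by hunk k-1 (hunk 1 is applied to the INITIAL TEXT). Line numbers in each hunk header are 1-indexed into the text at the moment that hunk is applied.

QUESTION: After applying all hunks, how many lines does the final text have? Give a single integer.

Answer: 7

Derivation:
Hunk 1: at line 2 remove [xaatp,kwby,oiwu] add [yhbxm] -> 6 lines: xpslt jic yhbxm beazi efrgc zwc
Hunk 2: at line 1 remove [yhbxm,beazi] add [ooy] -> 5 lines: xpslt jic ooy efrgc zwc
Hunk 3: at line 1 remove [jic,ooy] add [saq,qbpze] -> 5 lines: xpslt saq qbpze efrgc zwc
Hunk 4: at line 1 remove [qbpze] add [jbd] -> 5 lines: xpslt saq jbd efrgc zwc
Hunk 5: at line 1 remove [jbd] add [bvm,kew] -> 6 lines: xpslt saq bvm kew efrgc zwc
Hunk 6: at line 2 remove [bvm,kew] add [gir,yhr] -> 6 lines: xpslt saq gir yhr efrgc zwc
Hunk 7: at line 1 remove [gir] add [iax,wiw] -> 7 lines: xpslt saq iax wiw yhr efrgc zwc
Final line count: 7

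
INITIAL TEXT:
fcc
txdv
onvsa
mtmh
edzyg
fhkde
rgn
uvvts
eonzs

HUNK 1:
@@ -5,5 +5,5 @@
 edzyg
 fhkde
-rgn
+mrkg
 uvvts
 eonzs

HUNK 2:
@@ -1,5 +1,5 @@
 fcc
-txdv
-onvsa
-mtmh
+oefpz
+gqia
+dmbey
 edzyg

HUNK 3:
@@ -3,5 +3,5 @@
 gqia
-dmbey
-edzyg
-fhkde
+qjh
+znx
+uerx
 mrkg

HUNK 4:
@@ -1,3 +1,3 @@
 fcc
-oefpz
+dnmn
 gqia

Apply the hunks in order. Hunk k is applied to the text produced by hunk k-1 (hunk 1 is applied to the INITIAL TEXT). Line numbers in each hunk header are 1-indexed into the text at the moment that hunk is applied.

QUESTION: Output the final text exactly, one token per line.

Hunk 1: at line 5 remove [rgn] add [mrkg] -> 9 lines: fcc txdv onvsa mtmh edzyg fhkde mrkg uvvts eonzs
Hunk 2: at line 1 remove [txdv,onvsa,mtmh] add [oefpz,gqia,dmbey] -> 9 lines: fcc oefpz gqia dmbey edzyg fhkde mrkg uvvts eonzs
Hunk 3: at line 3 remove [dmbey,edzyg,fhkde] add [qjh,znx,uerx] -> 9 lines: fcc oefpz gqia qjh znx uerx mrkg uvvts eonzs
Hunk 4: at line 1 remove [oefpz] add [dnmn] -> 9 lines: fcc dnmn gqia qjh znx uerx mrkg uvvts eonzs

Answer: fcc
dnmn
gqia
qjh
znx
uerx
mrkg
uvvts
eonzs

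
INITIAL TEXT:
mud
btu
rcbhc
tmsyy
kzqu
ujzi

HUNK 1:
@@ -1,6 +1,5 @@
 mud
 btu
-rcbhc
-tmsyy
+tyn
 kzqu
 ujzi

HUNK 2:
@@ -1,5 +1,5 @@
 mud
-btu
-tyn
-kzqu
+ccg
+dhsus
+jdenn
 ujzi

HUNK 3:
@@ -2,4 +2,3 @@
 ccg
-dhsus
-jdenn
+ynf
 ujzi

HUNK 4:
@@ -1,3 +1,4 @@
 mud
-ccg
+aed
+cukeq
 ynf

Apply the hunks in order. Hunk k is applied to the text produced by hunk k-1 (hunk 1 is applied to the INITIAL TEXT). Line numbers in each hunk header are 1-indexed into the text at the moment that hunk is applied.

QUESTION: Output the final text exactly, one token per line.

Hunk 1: at line 1 remove [rcbhc,tmsyy] add [tyn] -> 5 lines: mud btu tyn kzqu ujzi
Hunk 2: at line 1 remove [btu,tyn,kzqu] add [ccg,dhsus,jdenn] -> 5 lines: mud ccg dhsus jdenn ujzi
Hunk 3: at line 2 remove [dhsus,jdenn] add [ynf] -> 4 lines: mud ccg ynf ujzi
Hunk 4: at line 1 remove [ccg] add [aed,cukeq] -> 5 lines: mud aed cukeq ynf ujzi

Answer: mud
aed
cukeq
ynf
ujzi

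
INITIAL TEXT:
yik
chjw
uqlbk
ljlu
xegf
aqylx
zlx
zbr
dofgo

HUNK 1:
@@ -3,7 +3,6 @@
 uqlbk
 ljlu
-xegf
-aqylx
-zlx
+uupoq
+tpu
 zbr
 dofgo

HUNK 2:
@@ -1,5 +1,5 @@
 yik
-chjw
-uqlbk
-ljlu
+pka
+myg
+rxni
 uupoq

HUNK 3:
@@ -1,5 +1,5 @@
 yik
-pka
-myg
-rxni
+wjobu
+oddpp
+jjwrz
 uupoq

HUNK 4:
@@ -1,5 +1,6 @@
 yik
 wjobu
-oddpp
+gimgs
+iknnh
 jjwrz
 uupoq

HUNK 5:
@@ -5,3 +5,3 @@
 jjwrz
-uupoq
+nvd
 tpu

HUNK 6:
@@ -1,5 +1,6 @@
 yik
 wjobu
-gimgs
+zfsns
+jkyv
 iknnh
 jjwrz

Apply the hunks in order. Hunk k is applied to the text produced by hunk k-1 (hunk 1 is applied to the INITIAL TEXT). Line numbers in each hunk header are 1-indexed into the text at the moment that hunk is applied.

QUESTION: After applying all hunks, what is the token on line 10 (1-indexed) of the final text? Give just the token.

Hunk 1: at line 3 remove [xegf,aqylx,zlx] add [uupoq,tpu] -> 8 lines: yik chjw uqlbk ljlu uupoq tpu zbr dofgo
Hunk 2: at line 1 remove [chjw,uqlbk,ljlu] add [pka,myg,rxni] -> 8 lines: yik pka myg rxni uupoq tpu zbr dofgo
Hunk 3: at line 1 remove [pka,myg,rxni] add [wjobu,oddpp,jjwrz] -> 8 lines: yik wjobu oddpp jjwrz uupoq tpu zbr dofgo
Hunk 4: at line 1 remove [oddpp] add [gimgs,iknnh] -> 9 lines: yik wjobu gimgs iknnh jjwrz uupoq tpu zbr dofgo
Hunk 5: at line 5 remove [uupoq] add [nvd] -> 9 lines: yik wjobu gimgs iknnh jjwrz nvd tpu zbr dofgo
Hunk 6: at line 1 remove [gimgs] add [zfsns,jkyv] -> 10 lines: yik wjobu zfsns jkyv iknnh jjwrz nvd tpu zbr dofgo
Final line 10: dofgo

Answer: dofgo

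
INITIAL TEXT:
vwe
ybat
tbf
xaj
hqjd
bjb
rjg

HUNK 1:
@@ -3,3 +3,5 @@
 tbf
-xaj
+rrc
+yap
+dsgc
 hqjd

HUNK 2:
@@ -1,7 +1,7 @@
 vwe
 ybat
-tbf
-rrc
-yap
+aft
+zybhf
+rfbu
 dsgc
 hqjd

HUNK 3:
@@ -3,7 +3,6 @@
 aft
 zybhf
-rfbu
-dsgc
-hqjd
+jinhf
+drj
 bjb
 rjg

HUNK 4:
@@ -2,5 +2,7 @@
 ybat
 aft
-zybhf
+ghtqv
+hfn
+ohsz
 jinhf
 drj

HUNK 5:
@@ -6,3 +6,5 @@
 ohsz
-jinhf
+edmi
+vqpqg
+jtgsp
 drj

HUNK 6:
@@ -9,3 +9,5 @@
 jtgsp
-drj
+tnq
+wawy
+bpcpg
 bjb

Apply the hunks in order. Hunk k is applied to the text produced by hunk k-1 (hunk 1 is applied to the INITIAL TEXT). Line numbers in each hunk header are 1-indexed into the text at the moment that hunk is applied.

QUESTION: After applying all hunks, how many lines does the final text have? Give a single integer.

Answer: 14

Derivation:
Hunk 1: at line 3 remove [xaj] add [rrc,yap,dsgc] -> 9 lines: vwe ybat tbf rrc yap dsgc hqjd bjb rjg
Hunk 2: at line 1 remove [tbf,rrc,yap] add [aft,zybhf,rfbu] -> 9 lines: vwe ybat aft zybhf rfbu dsgc hqjd bjb rjg
Hunk 3: at line 3 remove [rfbu,dsgc,hqjd] add [jinhf,drj] -> 8 lines: vwe ybat aft zybhf jinhf drj bjb rjg
Hunk 4: at line 2 remove [zybhf] add [ghtqv,hfn,ohsz] -> 10 lines: vwe ybat aft ghtqv hfn ohsz jinhf drj bjb rjg
Hunk 5: at line 6 remove [jinhf] add [edmi,vqpqg,jtgsp] -> 12 lines: vwe ybat aft ghtqv hfn ohsz edmi vqpqg jtgsp drj bjb rjg
Hunk 6: at line 9 remove [drj] add [tnq,wawy,bpcpg] -> 14 lines: vwe ybat aft ghtqv hfn ohsz edmi vqpqg jtgsp tnq wawy bpcpg bjb rjg
Final line count: 14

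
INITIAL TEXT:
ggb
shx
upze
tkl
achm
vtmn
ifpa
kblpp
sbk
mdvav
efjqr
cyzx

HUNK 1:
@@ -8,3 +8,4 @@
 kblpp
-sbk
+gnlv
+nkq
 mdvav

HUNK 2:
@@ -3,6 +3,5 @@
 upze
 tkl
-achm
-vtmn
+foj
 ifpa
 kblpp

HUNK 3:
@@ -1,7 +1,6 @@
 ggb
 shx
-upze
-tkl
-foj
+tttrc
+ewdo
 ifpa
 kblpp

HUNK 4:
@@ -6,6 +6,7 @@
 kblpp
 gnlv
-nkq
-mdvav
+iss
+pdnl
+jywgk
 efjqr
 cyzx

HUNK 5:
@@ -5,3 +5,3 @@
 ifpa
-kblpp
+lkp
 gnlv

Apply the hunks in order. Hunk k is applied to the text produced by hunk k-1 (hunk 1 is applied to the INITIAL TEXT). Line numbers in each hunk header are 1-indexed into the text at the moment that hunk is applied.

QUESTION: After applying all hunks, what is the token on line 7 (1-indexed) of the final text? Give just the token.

Answer: gnlv

Derivation:
Hunk 1: at line 8 remove [sbk] add [gnlv,nkq] -> 13 lines: ggb shx upze tkl achm vtmn ifpa kblpp gnlv nkq mdvav efjqr cyzx
Hunk 2: at line 3 remove [achm,vtmn] add [foj] -> 12 lines: ggb shx upze tkl foj ifpa kblpp gnlv nkq mdvav efjqr cyzx
Hunk 3: at line 1 remove [upze,tkl,foj] add [tttrc,ewdo] -> 11 lines: ggb shx tttrc ewdo ifpa kblpp gnlv nkq mdvav efjqr cyzx
Hunk 4: at line 6 remove [nkq,mdvav] add [iss,pdnl,jywgk] -> 12 lines: ggb shx tttrc ewdo ifpa kblpp gnlv iss pdnl jywgk efjqr cyzx
Hunk 5: at line 5 remove [kblpp] add [lkp] -> 12 lines: ggb shx tttrc ewdo ifpa lkp gnlv iss pdnl jywgk efjqr cyzx
Final line 7: gnlv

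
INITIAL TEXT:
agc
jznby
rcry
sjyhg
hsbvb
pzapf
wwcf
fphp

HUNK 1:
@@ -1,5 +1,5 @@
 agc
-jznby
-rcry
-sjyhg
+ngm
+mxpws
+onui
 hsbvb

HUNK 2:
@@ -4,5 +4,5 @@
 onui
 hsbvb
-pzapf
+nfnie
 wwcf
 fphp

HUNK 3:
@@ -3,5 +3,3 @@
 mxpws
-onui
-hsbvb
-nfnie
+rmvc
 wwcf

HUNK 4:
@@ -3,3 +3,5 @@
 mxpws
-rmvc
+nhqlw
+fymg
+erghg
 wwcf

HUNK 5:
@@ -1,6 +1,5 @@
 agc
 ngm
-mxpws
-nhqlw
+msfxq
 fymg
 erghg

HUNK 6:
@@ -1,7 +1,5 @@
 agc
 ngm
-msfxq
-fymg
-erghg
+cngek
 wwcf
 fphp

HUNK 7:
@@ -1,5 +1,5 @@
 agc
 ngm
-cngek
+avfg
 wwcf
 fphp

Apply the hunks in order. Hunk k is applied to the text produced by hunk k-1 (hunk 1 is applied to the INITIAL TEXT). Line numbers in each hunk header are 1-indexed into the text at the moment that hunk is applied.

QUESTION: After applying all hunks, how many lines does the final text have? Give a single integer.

Answer: 5

Derivation:
Hunk 1: at line 1 remove [jznby,rcry,sjyhg] add [ngm,mxpws,onui] -> 8 lines: agc ngm mxpws onui hsbvb pzapf wwcf fphp
Hunk 2: at line 4 remove [pzapf] add [nfnie] -> 8 lines: agc ngm mxpws onui hsbvb nfnie wwcf fphp
Hunk 3: at line 3 remove [onui,hsbvb,nfnie] add [rmvc] -> 6 lines: agc ngm mxpws rmvc wwcf fphp
Hunk 4: at line 3 remove [rmvc] add [nhqlw,fymg,erghg] -> 8 lines: agc ngm mxpws nhqlw fymg erghg wwcf fphp
Hunk 5: at line 1 remove [mxpws,nhqlw] add [msfxq] -> 7 lines: agc ngm msfxq fymg erghg wwcf fphp
Hunk 6: at line 1 remove [msfxq,fymg,erghg] add [cngek] -> 5 lines: agc ngm cngek wwcf fphp
Hunk 7: at line 1 remove [cngek] add [avfg] -> 5 lines: agc ngm avfg wwcf fphp
Final line count: 5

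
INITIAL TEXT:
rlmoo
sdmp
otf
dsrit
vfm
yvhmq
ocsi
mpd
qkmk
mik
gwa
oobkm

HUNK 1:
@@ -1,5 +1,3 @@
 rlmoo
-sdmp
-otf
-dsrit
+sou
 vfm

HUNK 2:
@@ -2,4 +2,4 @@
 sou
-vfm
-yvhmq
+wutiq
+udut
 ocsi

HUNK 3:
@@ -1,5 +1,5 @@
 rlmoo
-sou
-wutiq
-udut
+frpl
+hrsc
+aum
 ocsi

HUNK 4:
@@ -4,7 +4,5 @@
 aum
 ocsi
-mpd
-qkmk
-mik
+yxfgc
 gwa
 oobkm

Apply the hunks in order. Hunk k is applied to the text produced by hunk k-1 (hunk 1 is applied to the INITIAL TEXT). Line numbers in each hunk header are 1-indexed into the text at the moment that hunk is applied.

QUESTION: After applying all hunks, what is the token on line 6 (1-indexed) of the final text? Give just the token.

Hunk 1: at line 1 remove [sdmp,otf,dsrit] add [sou] -> 10 lines: rlmoo sou vfm yvhmq ocsi mpd qkmk mik gwa oobkm
Hunk 2: at line 2 remove [vfm,yvhmq] add [wutiq,udut] -> 10 lines: rlmoo sou wutiq udut ocsi mpd qkmk mik gwa oobkm
Hunk 3: at line 1 remove [sou,wutiq,udut] add [frpl,hrsc,aum] -> 10 lines: rlmoo frpl hrsc aum ocsi mpd qkmk mik gwa oobkm
Hunk 4: at line 4 remove [mpd,qkmk,mik] add [yxfgc] -> 8 lines: rlmoo frpl hrsc aum ocsi yxfgc gwa oobkm
Final line 6: yxfgc

Answer: yxfgc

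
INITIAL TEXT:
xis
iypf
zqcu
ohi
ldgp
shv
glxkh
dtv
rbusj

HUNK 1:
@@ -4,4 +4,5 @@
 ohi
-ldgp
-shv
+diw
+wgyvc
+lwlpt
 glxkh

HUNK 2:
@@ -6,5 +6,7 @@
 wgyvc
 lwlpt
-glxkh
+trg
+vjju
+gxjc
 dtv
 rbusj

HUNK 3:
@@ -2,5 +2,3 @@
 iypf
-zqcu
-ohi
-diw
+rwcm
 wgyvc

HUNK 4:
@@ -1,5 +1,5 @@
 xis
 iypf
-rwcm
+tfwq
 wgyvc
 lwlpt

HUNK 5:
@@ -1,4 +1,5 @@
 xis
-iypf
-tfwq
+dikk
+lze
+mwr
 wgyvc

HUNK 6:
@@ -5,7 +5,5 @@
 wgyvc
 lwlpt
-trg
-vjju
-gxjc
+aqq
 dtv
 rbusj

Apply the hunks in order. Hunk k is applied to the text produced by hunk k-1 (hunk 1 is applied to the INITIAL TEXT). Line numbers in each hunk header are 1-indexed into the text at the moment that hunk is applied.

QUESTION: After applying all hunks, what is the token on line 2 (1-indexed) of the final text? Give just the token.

Hunk 1: at line 4 remove [ldgp,shv] add [diw,wgyvc,lwlpt] -> 10 lines: xis iypf zqcu ohi diw wgyvc lwlpt glxkh dtv rbusj
Hunk 2: at line 6 remove [glxkh] add [trg,vjju,gxjc] -> 12 lines: xis iypf zqcu ohi diw wgyvc lwlpt trg vjju gxjc dtv rbusj
Hunk 3: at line 2 remove [zqcu,ohi,diw] add [rwcm] -> 10 lines: xis iypf rwcm wgyvc lwlpt trg vjju gxjc dtv rbusj
Hunk 4: at line 1 remove [rwcm] add [tfwq] -> 10 lines: xis iypf tfwq wgyvc lwlpt trg vjju gxjc dtv rbusj
Hunk 5: at line 1 remove [iypf,tfwq] add [dikk,lze,mwr] -> 11 lines: xis dikk lze mwr wgyvc lwlpt trg vjju gxjc dtv rbusj
Hunk 6: at line 5 remove [trg,vjju,gxjc] add [aqq] -> 9 lines: xis dikk lze mwr wgyvc lwlpt aqq dtv rbusj
Final line 2: dikk

Answer: dikk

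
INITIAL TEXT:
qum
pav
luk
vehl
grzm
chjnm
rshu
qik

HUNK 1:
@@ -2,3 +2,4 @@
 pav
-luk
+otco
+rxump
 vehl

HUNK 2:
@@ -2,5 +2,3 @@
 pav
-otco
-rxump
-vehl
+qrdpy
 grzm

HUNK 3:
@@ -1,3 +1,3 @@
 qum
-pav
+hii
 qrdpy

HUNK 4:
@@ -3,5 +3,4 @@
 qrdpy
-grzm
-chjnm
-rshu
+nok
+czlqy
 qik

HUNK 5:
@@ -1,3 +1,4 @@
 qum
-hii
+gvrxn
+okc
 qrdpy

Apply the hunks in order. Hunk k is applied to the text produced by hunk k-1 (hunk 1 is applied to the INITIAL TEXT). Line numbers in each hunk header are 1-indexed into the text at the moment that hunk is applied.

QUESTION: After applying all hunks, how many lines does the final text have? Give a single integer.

Hunk 1: at line 2 remove [luk] add [otco,rxump] -> 9 lines: qum pav otco rxump vehl grzm chjnm rshu qik
Hunk 2: at line 2 remove [otco,rxump,vehl] add [qrdpy] -> 7 lines: qum pav qrdpy grzm chjnm rshu qik
Hunk 3: at line 1 remove [pav] add [hii] -> 7 lines: qum hii qrdpy grzm chjnm rshu qik
Hunk 4: at line 3 remove [grzm,chjnm,rshu] add [nok,czlqy] -> 6 lines: qum hii qrdpy nok czlqy qik
Hunk 5: at line 1 remove [hii] add [gvrxn,okc] -> 7 lines: qum gvrxn okc qrdpy nok czlqy qik
Final line count: 7

Answer: 7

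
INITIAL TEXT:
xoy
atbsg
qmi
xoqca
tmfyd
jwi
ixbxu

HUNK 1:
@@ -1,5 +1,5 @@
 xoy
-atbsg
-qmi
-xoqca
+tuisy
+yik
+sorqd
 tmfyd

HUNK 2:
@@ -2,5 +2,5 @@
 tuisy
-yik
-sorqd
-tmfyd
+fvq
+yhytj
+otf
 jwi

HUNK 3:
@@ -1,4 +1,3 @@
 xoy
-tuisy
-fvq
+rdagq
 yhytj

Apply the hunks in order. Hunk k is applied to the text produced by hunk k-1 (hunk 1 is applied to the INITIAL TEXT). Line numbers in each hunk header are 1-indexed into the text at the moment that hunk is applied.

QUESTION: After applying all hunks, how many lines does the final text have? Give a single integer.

Answer: 6

Derivation:
Hunk 1: at line 1 remove [atbsg,qmi,xoqca] add [tuisy,yik,sorqd] -> 7 lines: xoy tuisy yik sorqd tmfyd jwi ixbxu
Hunk 2: at line 2 remove [yik,sorqd,tmfyd] add [fvq,yhytj,otf] -> 7 lines: xoy tuisy fvq yhytj otf jwi ixbxu
Hunk 3: at line 1 remove [tuisy,fvq] add [rdagq] -> 6 lines: xoy rdagq yhytj otf jwi ixbxu
Final line count: 6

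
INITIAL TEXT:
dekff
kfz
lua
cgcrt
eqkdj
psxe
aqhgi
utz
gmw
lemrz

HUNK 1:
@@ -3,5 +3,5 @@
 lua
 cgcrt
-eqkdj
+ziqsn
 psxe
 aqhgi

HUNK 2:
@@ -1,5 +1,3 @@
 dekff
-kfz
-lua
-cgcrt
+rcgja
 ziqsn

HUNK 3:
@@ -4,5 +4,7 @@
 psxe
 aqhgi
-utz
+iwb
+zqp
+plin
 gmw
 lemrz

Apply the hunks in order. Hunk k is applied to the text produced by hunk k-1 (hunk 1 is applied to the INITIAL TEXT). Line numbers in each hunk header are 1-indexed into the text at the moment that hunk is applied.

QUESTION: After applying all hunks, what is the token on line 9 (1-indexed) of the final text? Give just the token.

Answer: gmw

Derivation:
Hunk 1: at line 3 remove [eqkdj] add [ziqsn] -> 10 lines: dekff kfz lua cgcrt ziqsn psxe aqhgi utz gmw lemrz
Hunk 2: at line 1 remove [kfz,lua,cgcrt] add [rcgja] -> 8 lines: dekff rcgja ziqsn psxe aqhgi utz gmw lemrz
Hunk 3: at line 4 remove [utz] add [iwb,zqp,plin] -> 10 lines: dekff rcgja ziqsn psxe aqhgi iwb zqp plin gmw lemrz
Final line 9: gmw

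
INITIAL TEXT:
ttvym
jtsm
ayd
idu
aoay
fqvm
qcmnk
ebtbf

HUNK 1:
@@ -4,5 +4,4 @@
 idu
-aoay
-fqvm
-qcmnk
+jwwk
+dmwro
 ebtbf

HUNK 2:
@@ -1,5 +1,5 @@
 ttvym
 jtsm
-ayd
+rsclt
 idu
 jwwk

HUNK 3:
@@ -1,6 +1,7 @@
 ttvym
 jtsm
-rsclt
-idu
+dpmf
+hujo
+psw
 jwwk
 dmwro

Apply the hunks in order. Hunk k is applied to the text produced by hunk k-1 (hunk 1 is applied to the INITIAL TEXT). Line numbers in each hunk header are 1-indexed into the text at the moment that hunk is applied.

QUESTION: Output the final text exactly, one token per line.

Answer: ttvym
jtsm
dpmf
hujo
psw
jwwk
dmwro
ebtbf

Derivation:
Hunk 1: at line 4 remove [aoay,fqvm,qcmnk] add [jwwk,dmwro] -> 7 lines: ttvym jtsm ayd idu jwwk dmwro ebtbf
Hunk 2: at line 1 remove [ayd] add [rsclt] -> 7 lines: ttvym jtsm rsclt idu jwwk dmwro ebtbf
Hunk 3: at line 1 remove [rsclt,idu] add [dpmf,hujo,psw] -> 8 lines: ttvym jtsm dpmf hujo psw jwwk dmwro ebtbf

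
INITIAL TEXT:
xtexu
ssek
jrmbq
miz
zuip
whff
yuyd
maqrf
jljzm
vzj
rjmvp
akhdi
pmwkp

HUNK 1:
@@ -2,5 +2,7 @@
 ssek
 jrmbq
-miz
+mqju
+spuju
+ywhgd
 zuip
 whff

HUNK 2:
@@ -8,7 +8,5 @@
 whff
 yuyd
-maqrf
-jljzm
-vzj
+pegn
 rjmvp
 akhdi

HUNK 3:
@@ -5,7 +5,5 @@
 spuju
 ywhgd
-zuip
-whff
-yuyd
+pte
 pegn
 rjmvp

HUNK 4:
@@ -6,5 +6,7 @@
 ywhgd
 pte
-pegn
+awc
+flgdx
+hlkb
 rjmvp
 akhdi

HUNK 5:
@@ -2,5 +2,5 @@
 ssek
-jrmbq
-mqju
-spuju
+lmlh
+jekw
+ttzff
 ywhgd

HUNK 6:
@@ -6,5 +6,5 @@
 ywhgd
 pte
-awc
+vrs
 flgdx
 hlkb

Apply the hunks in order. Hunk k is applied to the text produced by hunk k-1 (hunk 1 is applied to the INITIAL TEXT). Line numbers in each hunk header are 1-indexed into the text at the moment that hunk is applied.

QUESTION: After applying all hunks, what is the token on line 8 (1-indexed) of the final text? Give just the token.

Hunk 1: at line 2 remove [miz] add [mqju,spuju,ywhgd] -> 15 lines: xtexu ssek jrmbq mqju spuju ywhgd zuip whff yuyd maqrf jljzm vzj rjmvp akhdi pmwkp
Hunk 2: at line 8 remove [maqrf,jljzm,vzj] add [pegn] -> 13 lines: xtexu ssek jrmbq mqju spuju ywhgd zuip whff yuyd pegn rjmvp akhdi pmwkp
Hunk 3: at line 5 remove [zuip,whff,yuyd] add [pte] -> 11 lines: xtexu ssek jrmbq mqju spuju ywhgd pte pegn rjmvp akhdi pmwkp
Hunk 4: at line 6 remove [pegn] add [awc,flgdx,hlkb] -> 13 lines: xtexu ssek jrmbq mqju spuju ywhgd pte awc flgdx hlkb rjmvp akhdi pmwkp
Hunk 5: at line 2 remove [jrmbq,mqju,spuju] add [lmlh,jekw,ttzff] -> 13 lines: xtexu ssek lmlh jekw ttzff ywhgd pte awc flgdx hlkb rjmvp akhdi pmwkp
Hunk 6: at line 6 remove [awc] add [vrs] -> 13 lines: xtexu ssek lmlh jekw ttzff ywhgd pte vrs flgdx hlkb rjmvp akhdi pmwkp
Final line 8: vrs

Answer: vrs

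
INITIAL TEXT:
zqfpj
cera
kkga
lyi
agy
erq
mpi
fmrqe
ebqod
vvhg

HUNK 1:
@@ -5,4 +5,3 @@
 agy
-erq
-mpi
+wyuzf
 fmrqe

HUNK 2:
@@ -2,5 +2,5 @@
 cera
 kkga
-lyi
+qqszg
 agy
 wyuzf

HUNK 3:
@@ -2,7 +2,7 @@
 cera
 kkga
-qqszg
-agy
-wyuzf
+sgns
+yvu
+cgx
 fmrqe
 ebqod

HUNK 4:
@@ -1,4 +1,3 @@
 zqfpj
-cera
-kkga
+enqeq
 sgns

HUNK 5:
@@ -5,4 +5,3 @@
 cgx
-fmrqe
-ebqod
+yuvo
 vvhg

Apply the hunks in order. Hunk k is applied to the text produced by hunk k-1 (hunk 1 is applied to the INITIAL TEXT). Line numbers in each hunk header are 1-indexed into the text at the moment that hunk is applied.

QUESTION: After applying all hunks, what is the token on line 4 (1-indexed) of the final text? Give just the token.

Answer: yvu

Derivation:
Hunk 1: at line 5 remove [erq,mpi] add [wyuzf] -> 9 lines: zqfpj cera kkga lyi agy wyuzf fmrqe ebqod vvhg
Hunk 2: at line 2 remove [lyi] add [qqszg] -> 9 lines: zqfpj cera kkga qqszg agy wyuzf fmrqe ebqod vvhg
Hunk 3: at line 2 remove [qqszg,agy,wyuzf] add [sgns,yvu,cgx] -> 9 lines: zqfpj cera kkga sgns yvu cgx fmrqe ebqod vvhg
Hunk 4: at line 1 remove [cera,kkga] add [enqeq] -> 8 lines: zqfpj enqeq sgns yvu cgx fmrqe ebqod vvhg
Hunk 5: at line 5 remove [fmrqe,ebqod] add [yuvo] -> 7 lines: zqfpj enqeq sgns yvu cgx yuvo vvhg
Final line 4: yvu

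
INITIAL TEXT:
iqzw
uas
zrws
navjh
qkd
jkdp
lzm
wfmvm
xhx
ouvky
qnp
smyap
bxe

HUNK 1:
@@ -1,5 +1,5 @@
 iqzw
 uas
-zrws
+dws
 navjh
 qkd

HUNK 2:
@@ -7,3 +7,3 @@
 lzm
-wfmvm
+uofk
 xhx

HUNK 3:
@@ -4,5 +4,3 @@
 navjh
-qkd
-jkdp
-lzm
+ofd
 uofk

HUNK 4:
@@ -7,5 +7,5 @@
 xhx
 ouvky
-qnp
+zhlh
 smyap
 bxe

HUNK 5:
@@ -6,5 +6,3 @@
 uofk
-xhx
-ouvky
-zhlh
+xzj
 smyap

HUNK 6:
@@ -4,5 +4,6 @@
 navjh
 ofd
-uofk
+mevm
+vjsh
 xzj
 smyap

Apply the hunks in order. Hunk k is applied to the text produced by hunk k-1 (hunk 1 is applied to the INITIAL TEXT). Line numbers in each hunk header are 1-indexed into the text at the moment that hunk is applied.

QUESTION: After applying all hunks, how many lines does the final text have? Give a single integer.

Hunk 1: at line 1 remove [zrws] add [dws] -> 13 lines: iqzw uas dws navjh qkd jkdp lzm wfmvm xhx ouvky qnp smyap bxe
Hunk 2: at line 7 remove [wfmvm] add [uofk] -> 13 lines: iqzw uas dws navjh qkd jkdp lzm uofk xhx ouvky qnp smyap bxe
Hunk 3: at line 4 remove [qkd,jkdp,lzm] add [ofd] -> 11 lines: iqzw uas dws navjh ofd uofk xhx ouvky qnp smyap bxe
Hunk 4: at line 7 remove [qnp] add [zhlh] -> 11 lines: iqzw uas dws navjh ofd uofk xhx ouvky zhlh smyap bxe
Hunk 5: at line 6 remove [xhx,ouvky,zhlh] add [xzj] -> 9 lines: iqzw uas dws navjh ofd uofk xzj smyap bxe
Hunk 6: at line 4 remove [uofk] add [mevm,vjsh] -> 10 lines: iqzw uas dws navjh ofd mevm vjsh xzj smyap bxe
Final line count: 10

Answer: 10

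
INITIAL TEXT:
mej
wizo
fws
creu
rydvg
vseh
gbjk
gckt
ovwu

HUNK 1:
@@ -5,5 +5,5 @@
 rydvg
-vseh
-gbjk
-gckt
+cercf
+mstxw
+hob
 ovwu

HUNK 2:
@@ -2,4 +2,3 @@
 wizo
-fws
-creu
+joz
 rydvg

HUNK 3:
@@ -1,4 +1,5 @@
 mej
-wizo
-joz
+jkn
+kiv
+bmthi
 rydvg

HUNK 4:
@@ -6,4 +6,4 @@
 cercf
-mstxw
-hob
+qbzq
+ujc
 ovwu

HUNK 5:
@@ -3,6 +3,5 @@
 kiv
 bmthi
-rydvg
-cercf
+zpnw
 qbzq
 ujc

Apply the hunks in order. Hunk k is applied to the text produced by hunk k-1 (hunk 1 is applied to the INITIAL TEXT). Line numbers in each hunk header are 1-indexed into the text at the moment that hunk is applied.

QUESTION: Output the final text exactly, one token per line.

Hunk 1: at line 5 remove [vseh,gbjk,gckt] add [cercf,mstxw,hob] -> 9 lines: mej wizo fws creu rydvg cercf mstxw hob ovwu
Hunk 2: at line 2 remove [fws,creu] add [joz] -> 8 lines: mej wizo joz rydvg cercf mstxw hob ovwu
Hunk 3: at line 1 remove [wizo,joz] add [jkn,kiv,bmthi] -> 9 lines: mej jkn kiv bmthi rydvg cercf mstxw hob ovwu
Hunk 4: at line 6 remove [mstxw,hob] add [qbzq,ujc] -> 9 lines: mej jkn kiv bmthi rydvg cercf qbzq ujc ovwu
Hunk 5: at line 3 remove [rydvg,cercf] add [zpnw] -> 8 lines: mej jkn kiv bmthi zpnw qbzq ujc ovwu

Answer: mej
jkn
kiv
bmthi
zpnw
qbzq
ujc
ovwu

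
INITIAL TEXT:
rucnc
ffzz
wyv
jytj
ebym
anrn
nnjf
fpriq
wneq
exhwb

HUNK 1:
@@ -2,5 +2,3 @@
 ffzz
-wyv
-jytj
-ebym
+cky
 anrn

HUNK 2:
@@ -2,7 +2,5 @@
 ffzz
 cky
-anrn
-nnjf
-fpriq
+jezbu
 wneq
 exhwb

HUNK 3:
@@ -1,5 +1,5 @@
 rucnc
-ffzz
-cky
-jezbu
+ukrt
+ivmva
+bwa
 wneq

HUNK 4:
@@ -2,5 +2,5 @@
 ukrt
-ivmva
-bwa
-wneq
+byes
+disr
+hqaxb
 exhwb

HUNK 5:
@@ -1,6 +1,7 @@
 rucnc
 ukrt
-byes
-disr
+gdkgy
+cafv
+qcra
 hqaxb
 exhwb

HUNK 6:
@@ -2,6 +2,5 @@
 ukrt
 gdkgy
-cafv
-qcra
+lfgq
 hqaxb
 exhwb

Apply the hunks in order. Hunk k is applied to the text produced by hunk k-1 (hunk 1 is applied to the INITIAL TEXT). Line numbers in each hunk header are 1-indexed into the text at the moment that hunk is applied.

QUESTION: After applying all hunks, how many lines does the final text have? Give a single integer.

Answer: 6

Derivation:
Hunk 1: at line 2 remove [wyv,jytj,ebym] add [cky] -> 8 lines: rucnc ffzz cky anrn nnjf fpriq wneq exhwb
Hunk 2: at line 2 remove [anrn,nnjf,fpriq] add [jezbu] -> 6 lines: rucnc ffzz cky jezbu wneq exhwb
Hunk 3: at line 1 remove [ffzz,cky,jezbu] add [ukrt,ivmva,bwa] -> 6 lines: rucnc ukrt ivmva bwa wneq exhwb
Hunk 4: at line 2 remove [ivmva,bwa,wneq] add [byes,disr,hqaxb] -> 6 lines: rucnc ukrt byes disr hqaxb exhwb
Hunk 5: at line 1 remove [byes,disr] add [gdkgy,cafv,qcra] -> 7 lines: rucnc ukrt gdkgy cafv qcra hqaxb exhwb
Hunk 6: at line 2 remove [cafv,qcra] add [lfgq] -> 6 lines: rucnc ukrt gdkgy lfgq hqaxb exhwb
Final line count: 6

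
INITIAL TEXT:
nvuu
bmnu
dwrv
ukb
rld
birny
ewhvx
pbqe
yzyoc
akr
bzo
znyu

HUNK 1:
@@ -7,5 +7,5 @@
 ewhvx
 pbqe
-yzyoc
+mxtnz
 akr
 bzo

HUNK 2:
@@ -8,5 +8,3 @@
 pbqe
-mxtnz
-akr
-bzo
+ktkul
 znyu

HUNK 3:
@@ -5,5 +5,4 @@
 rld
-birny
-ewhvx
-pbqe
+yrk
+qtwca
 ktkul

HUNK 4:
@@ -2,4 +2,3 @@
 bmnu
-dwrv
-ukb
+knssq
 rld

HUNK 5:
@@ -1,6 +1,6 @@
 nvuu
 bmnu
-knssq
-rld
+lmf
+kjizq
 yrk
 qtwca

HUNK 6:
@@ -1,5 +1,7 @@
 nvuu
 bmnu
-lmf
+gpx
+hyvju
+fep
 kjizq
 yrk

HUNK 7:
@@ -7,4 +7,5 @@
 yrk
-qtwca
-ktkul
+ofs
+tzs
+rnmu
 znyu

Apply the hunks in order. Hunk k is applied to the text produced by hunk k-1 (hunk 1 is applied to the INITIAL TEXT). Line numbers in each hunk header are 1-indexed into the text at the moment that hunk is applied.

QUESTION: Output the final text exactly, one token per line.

Hunk 1: at line 7 remove [yzyoc] add [mxtnz] -> 12 lines: nvuu bmnu dwrv ukb rld birny ewhvx pbqe mxtnz akr bzo znyu
Hunk 2: at line 8 remove [mxtnz,akr,bzo] add [ktkul] -> 10 lines: nvuu bmnu dwrv ukb rld birny ewhvx pbqe ktkul znyu
Hunk 3: at line 5 remove [birny,ewhvx,pbqe] add [yrk,qtwca] -> 9 lines: nvuu bmnu dwrv ukb rld yrk qtwca ktkul znyu
Hunk 4: at line 2 remove [dwrv,ukb] add [knssq] -> 8 lines: nvuu bmnu knssq rld yrk qtwca ktkul znyu
Hunk 5: at line 1 remove [knssq,rld] add [lmf,kjizq] -> 8 lines: nvuu bmnu lmf kjizq yrk qtwca ktkul znyu
Hunk 6: at line 1 remove [lmf] add [gpx,hyvju,fep] -> 10 lines: nvuu bmnu gpx hyvju fep kjizq yrk qtwca ktkul znyu
Hunk 7: at line 7 remove [qtwca,ktkul] add [ofs,tzs,rnmu] -> 11 lines: nvuu bmnu gpx hyvju fep kjizq yrk ofs tzs rnmu znyu

Answer: nvuu
bmnu
gpx
hyvju
fep
kjizq
yrk
ofs
tzs
rnmu
znyu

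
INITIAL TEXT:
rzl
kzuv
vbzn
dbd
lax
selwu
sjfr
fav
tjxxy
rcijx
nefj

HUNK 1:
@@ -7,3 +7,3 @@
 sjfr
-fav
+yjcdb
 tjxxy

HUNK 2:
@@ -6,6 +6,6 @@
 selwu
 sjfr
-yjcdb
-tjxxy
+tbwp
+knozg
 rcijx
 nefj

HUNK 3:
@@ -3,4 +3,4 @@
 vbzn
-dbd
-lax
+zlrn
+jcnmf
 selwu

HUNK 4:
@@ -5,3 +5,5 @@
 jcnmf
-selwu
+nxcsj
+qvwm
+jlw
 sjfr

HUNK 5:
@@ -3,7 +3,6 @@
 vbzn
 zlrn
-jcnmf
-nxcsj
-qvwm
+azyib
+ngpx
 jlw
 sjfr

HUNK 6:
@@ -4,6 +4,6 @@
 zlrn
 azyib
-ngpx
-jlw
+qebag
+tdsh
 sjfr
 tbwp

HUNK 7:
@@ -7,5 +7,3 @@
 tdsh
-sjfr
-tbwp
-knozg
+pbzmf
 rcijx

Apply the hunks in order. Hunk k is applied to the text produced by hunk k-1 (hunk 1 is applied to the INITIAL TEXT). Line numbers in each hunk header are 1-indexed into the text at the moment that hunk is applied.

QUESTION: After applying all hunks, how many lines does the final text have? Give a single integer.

Answer: 10

Derivation:
Hunk 1: at line 7 remove [fav] add [yjcdb] -> 11 lines: rzl kzuv vbzn dbd lax selwu sjfr yjcdb tjxxy rcijx nefj
Hunk 2: at line 6 remove [yjcdb,tjxxy] add [tbwp,knozg] -> 11 lines: rzl kzuv vbzn dbd lax selwu sjfr tbwp knozg rcijx nefj
Hunk 3: at line 3 remove [dbd,lax] add [zlrn,jcnmf] -> 11 lines: rzl kzuv vbzn zlrn jcnmf selwu sjfr tbwp knozg rcijx nefj
Hunk 4: at line 5 remove [selwu] add [nxcsj,qvwm,jlw] -> 13 lines: rzl kzuv vbzn zlrn jcnmf nxcsj qvwm jlw sjfr tbwp knozg rcijx nefj
Hunk 5: at line 3 remove [jcnmf,nxcsj,qvwm] add [azyib,ngpx] -> 12 lines: rzl kzuv vbzn zlrn azyib ngpx jlw sjfr tbwp knozg rcijx nefj
Hunk 6: at line 4 remove [ngpx,jlw] add [qebag,tdsh] -> 12 lines: rzl kzuv vbzn zlrn azyib qebag tdsh sjfr tbwp knozg rcijx nefj
Hunk 7: at line 7 remove [sjfr,tbwp,knozg] add [pbzmf] -> 10 lines: rzl kzuv vbzn zlrn azyib qebag tdsh pbzmf rcijx nefj
Final line count: 10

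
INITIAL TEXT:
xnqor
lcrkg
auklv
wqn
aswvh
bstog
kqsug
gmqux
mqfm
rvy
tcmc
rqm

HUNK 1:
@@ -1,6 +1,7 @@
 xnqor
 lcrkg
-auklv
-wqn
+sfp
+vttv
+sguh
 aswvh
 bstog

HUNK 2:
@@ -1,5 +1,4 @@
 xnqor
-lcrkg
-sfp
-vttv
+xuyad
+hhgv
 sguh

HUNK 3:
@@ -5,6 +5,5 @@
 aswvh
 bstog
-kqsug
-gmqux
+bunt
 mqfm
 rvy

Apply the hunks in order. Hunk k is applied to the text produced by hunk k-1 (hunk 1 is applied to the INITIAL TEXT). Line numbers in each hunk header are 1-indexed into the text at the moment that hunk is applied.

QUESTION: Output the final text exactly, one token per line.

Hunk 1: at line 1 remove [auklv,wqn] add [sfp,vttv,sguh] -> 13 lines: xnqor lcrkg sfp vttv sguh aswvh bstog kqsug gmqux mqfm rvy tcmc rqm
Hunk 2: at line 1 remove [lcrkg,sfp,vttv] add [xuyad,hhgv] -> 12 lines: xnqor xuyad hhgv sguh aswvh bstog kqsug gmqux mqfm rvy tcmc rqm
Hunk 3: at line 5 remove [kqsug,gmqux] add [bunt] -> 11 lines: xnqor xuyad hhgv sguh aswvh bstog bunt mqfm rvy tcmc rqm

Answer: xnqor
xuyad
hhgv
sguh
aswvh
bstog
bunt
mqfm
rvy
tcmc
rqm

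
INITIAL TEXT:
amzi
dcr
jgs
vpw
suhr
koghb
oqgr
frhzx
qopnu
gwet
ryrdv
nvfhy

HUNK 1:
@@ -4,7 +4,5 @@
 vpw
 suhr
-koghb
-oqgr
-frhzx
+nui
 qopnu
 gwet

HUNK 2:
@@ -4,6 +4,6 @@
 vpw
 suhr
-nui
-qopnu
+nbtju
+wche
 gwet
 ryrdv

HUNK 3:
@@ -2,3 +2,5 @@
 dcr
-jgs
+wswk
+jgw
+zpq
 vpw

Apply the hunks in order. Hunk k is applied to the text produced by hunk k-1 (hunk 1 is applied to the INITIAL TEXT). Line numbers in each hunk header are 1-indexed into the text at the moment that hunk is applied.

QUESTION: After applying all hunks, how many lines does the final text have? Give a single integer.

Answer: 12

Derivation:
Hunk 1: at line 4 remove [koghb,oqgr,frhzx] add [nui] -> 10 lines: amzi dcr jgs vpw suhr nui qopnu gwet ryrdv nvfhy
Hunk 2: at line 4 remove [nui,qopnu] add [nbtju,wche] -> 10 lines: amzi dcr jgs vpw suhr nbtju wche gwet ryrdv nvfhy
Hunk 3: at line 2 remove [jgs] add [wswk,jgw,zpq] -> 12 lines: amzi dcr wswk jgw zpq vpw suhr nbtju wche gwet ryrdv nvfhy
Final line count: 12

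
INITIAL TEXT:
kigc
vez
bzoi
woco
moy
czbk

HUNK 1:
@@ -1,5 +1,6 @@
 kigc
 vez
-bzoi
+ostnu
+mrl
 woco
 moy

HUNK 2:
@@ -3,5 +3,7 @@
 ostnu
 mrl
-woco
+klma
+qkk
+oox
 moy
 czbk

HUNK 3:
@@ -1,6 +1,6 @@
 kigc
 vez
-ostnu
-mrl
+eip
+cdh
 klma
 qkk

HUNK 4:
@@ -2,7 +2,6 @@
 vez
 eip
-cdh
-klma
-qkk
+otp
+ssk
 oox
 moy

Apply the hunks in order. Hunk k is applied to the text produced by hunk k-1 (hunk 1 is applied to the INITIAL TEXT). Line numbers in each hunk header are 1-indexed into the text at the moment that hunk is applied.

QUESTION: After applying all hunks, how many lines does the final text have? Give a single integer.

Answer: 8

Derivation:
Hunk 1: at line 1 remove [bzoi] add [ostnu,mrl] -> 7 lines: kigc vez ostnu mrl woco moy czbk
Hunk 2: at line 3 remove [woco] add [klma,qkk,oox] -> 9 lines: kigc vez ostnu mrl klma qkk oox moy czbk
Hunk 3: at line 1 remove [ostnu,mrl] add [eip,cdh] -> 9 lines: kigc vez eip cdh klma qkk oox moy czbk
Hunk 4: at line 2 remove [cdh,klma,qkk] add [otp,ssk] -> 8 lines: kigc vez eip otp ssk oox moy czbk
Final line count: 8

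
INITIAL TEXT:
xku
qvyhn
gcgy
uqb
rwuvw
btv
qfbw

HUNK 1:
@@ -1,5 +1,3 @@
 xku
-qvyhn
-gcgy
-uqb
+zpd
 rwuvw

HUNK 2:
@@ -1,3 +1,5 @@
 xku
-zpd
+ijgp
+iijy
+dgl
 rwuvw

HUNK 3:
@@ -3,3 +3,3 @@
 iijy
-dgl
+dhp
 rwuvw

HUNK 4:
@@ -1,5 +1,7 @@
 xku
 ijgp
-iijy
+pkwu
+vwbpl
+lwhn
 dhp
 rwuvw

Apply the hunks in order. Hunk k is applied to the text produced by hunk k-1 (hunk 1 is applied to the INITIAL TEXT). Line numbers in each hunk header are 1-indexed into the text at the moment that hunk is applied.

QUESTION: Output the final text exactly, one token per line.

Answer: xku
ijgp
pkwu
vwbpl
lwhn
dhp
rwuvw
btv
qfbw

Derivation:
Hunk 1: at line 1 remove [qvyhn,gcgy,uqb] add [zpd] -> 5 lines: xku zpd rwuvw btv qfbw
Hunk 2: at line 1 remove [zpd] add [ijgp,iijy,dgl] -> 7 lines: xku ijgp iijy dgl rwuvw btv qfbw
Hunk 3: at line 3 remove [dgl] add [dhp] -> 7 lines: xku ijgp iijy dhp rwuvw btv qfbw
Hunk 4: at line 1 remove [iijy] add [pkwu,vwbpl,lwhn] -> 9 lines: xku ijgp pkwu vwbpl lwhn dhp rwuvw btv qfbw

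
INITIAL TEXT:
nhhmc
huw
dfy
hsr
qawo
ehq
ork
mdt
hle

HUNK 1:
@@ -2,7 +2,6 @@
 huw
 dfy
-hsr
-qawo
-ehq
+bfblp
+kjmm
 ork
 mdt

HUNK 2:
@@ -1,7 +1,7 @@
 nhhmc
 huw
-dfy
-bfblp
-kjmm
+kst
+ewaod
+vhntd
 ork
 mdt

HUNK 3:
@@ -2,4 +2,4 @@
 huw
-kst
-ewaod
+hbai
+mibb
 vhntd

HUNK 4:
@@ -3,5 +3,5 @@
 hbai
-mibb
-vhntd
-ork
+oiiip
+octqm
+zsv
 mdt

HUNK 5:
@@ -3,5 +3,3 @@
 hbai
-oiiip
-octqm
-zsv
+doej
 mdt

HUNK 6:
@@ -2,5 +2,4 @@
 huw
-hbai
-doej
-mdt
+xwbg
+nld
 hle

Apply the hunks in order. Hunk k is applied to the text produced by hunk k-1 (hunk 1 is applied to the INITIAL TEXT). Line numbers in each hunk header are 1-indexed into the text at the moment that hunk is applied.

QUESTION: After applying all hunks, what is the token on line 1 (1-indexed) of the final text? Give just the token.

Answer: nhhmc

Derivation:
Hunk 1: at line 2 remove [hsr,qawo,ehq] add [bfblp,kjmm] -> 8 lines: nhhmc huw dfy bfblp kjmm ork mdt hle
Hunk 2: at line 1 remove [dfy,bfblp,kjmm] add [kst,ewaod,vhntd] -> 8 lines: nhhmc huw kst ewaod vhntd ork mdt hle
Hunk 3: at line 2 remove [kst,ewaod] add [hbai,mibb] -> 8 lines: nhhmc huw hbai mibb vhntd ork mdt hle
Hunk 4: at line 3 remove [mibb,vhntd,ork] add [oiiip,octqm,zsv] -> 8 lines: nhhmc huw hbai oiiip octqm zsv mdt hle
Hunk 5: at line 3 remove [oiiip,octqm,zsv] add [doej] -> 6 lines: nhhmc huw hbai doej mdt hle
Hunk 6: at line 2 remove [hbai,doej,mdt] add [xwbg,nld] -> 5 lines: nhhmc huw xwbg nld hle
Final line 1: nhhmc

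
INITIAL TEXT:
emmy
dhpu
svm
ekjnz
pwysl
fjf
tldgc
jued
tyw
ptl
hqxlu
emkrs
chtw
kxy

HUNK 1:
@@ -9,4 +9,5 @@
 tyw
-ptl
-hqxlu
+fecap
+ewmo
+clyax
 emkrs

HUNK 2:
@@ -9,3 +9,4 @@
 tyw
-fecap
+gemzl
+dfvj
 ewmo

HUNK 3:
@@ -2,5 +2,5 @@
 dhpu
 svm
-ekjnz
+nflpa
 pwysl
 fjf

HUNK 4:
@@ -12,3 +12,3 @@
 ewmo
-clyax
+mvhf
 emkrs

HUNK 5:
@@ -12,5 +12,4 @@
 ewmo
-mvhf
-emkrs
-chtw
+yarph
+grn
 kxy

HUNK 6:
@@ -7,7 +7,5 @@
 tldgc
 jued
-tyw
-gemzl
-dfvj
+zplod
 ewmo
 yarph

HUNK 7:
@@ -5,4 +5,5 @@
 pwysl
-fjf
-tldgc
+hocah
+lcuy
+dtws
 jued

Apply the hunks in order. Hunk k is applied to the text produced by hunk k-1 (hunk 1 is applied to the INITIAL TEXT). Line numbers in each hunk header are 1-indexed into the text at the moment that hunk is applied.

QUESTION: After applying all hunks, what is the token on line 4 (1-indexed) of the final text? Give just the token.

Hunk 1: at line 9 remove [ptl,hqxlu] add [fecap,ewmo,clyax] -> 15 lines: emmy dhpu svm ekjnz pwysl fjf tldgc jued tyw fecap ewmo clyax emkrs chtw kxy
Hunk 2: at line 9 remove [fecap] add [gemzl,dfvj] -> 16 lines: emmy dhpu svm ekjnz pwysl fjf tldgc jued tyw gemzl dfvj ewmo clyax emkrs chtw kxy
Hunk 3: at line 2 remove [ekjnz] add [nflpa] -> 16 lines: emmy dhpu svm nflpa pwysl fjf tldgc jued tyw gemzl dfvj ewmo clyax emkrs chtw kxy
Hunk 4: at line 12 remove [clyax] add [mvhf] -> 16 lines: emmy dhpu svm nflpa pwysl fjf tldgc jued tyw gemzl dfvj ewmo mvhf emkrs chtw kxy
Hunk 5: at line 12 remove [mvhf,emkrs,chtw] add [yarph,grn] -> 15 lines: emmy dhpu svm nflpa pwysl fjf tldgc jued tyw gemzl dfvj ewmo yarph grn kxy
Hunk 6: at line 7 remove [tyw,gemzl,dfvj] add [zplod] -> 13 lines: emmy dhpu svm nflpa pwysl fjf tldgc jued zplod ewmo yarph grn kxy
Hunk 7: at line 5 remove [fjf,tldgc] add [hocah,lcuy,dtws] -> 14 lines: emmy dhpu svm nflpa pwysl hocah lcuy dtws jued zplod ewmo yarph grn kxy
Final line 4: nflpa

Answer: nflpa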